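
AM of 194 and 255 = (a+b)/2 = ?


AM = (194 + 255)/2 = 449/2 = 224.5

AM = 224.5


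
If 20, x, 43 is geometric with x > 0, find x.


GM = √(20×43) = √860 = 29.3258

GM = 29.3258


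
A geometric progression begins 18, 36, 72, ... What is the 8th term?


aₙ = a₁·r^(n-1)
= 18×2^7
= 18×128
= 2304

a_8 = 2304


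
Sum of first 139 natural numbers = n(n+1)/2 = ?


n(n+1)/2 = 139×140/2 = 19460/2 = 9730

Σk = 9730


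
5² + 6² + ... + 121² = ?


Σₖ₌5^121 k² = Σₖ₌₁^121 k² − Σₖ₌₁^4 k²
= 121·122·243/6 − 4·5·9/6
= 597861 − 30 = 597831

Σk² = 597831


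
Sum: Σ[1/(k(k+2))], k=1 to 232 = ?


1/(k(k+2)) = (1/2)·(1/k - 1/(k+2)) (partial fractions)
Telescoping: Σ = (1/2)·(1 + 1/2 - 1/233 - 1/234) = 20329/27261

Sum = 20329/27261


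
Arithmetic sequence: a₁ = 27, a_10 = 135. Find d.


d = (aₙ - a₁)/(n-1)
= (135 - 27)/(10-1)
= 108/9 = 12

d = 12


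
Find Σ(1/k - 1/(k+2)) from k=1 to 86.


Telescoping with gap 2: two head and two tail terms survive.
= (1 + 1/2) - (1/87 + 1/88)
= 3/2 - 1/87 - 1/88 = 11309/7656

Sum = 11309/7656


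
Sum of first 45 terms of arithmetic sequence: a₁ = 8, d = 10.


aₙ = 8 + (45-1)×10 = 448
Sₙ = n(a₁+aₙ)/2 = 45×(8+448)/2
= 45×456/2 = 10260

S_45 = 10260


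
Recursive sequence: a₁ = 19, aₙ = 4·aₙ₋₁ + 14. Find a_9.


Computing step by step:
a_1 = 19
a_2 = 90
a_3 = 374
a_4 = 1510
a_5 = 6054
a_6 = 24230
a_7 = 96934
a_8 = 387750
a_9 = 1551014


a_9 = 1551014


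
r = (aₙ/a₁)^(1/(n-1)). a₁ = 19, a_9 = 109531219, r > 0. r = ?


r^(n-1) = aₙ/a₁
r^8 = 109531219/19 = 5764801
r = 5764801^(1/8)
= ±7; taking r > 0 gives r = 7

r = 7


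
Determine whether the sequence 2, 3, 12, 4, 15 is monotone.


Differences: 1, 9, -8, 11
Difference at position 1 is +1 (> 0) but position 3 is -8 (< 0) — sequence both rises and falls
→ NOT monotonic

Not monotonic


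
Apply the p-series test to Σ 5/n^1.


p-series test: Σ c/n^p converges if p > 1, diverges if p ≤ 1 (constant c > 0 doesn't affect convergence).
p = 1
1 ≤ 1 → DIVERGES

Diverges (p = 1 ≤ 1)


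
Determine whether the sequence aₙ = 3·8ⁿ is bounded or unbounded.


aₙ = 3·8ⁿ → as n→∞, aₙ→∞ (since base 8 > 1)
No finite upper bound exists
The sequence is UNBOUNDED

Unbounded (aₙ → ∞ as n → ∞)


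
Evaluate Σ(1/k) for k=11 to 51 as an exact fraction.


Σₖ₌11^51 1/k = 1/11 + 1/12 + 1/13 + ... + 1/51
= 4927000185167372152739/3099044504245996706400
≈ 1.5898

Sum = 4927000185167372152739/3099044504245996706400 ≈ 1.5898


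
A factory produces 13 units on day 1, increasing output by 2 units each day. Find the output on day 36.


aₙ = a₁ + (n-1)d
= 13 + (36-1)×2
= 13 + 70
= 83

a_36 = 83


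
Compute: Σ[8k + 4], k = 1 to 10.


Σ(8k+4) = 8·Σk + 4·n
= 8·55 + 4·10
= 440 + 40 = 480

Σ = 480


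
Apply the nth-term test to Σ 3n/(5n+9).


lim(n→∞) 3n/(5n+9) = 3/5 = 3/5  (divide numerator and denominator by n)
lim aₙ = 3/5 ≠ 0 → series DIVERGES

Diverges (lim aₙ = 3/5 ≠ 0)


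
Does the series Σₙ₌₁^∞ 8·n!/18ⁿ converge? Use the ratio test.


aₙ = 8·n!/18^n
a_{n+1}/aₙ = (n+1)!/18^(n+1) × 18^n/n!  (constant 8 cancels)
= (n+1)/18
L = lim(n→∞) (n+1)/18 = ∞
L > 1 → series DIVERGES

Diverges (ratio test: L = ∞ > 1)


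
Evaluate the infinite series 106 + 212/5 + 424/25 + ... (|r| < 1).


S∞ = a₁/(1-r) = 106/(1 - 2/5)
= 106/(3/5)
= 530/3

S∞ = 530/3


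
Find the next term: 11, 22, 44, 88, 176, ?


Pattern: geometric (r=2)
Terms: 11, 22, 44, 88, 176
Next term = 352

Next term = 352


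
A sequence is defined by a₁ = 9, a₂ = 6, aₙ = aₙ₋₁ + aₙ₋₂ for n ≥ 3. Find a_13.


Computing iteratively: 9, 6, 15, 21, 36, 57, 93, 150, 243, 393, 636, 1029, ...
a_13 = 1665

a_13 = 1665


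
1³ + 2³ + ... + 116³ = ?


n(n+1)/2 = 116×117/2 = 6786
Σk³ = 6786² = 46049796

Σk³ = 46049796


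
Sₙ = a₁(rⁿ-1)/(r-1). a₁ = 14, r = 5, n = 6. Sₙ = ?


Sₙ = 14×(5^6 - 1)/(5 - 1)
= 14×(15625 - 1)/4
= 14×15624/4
= 54684

S_6 = 54684


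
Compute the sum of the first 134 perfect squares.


n = 134
n(n+1)(2n+1)/6 = 134×135×269/6
= 4866210/6 = 811035

Σk² = 811035


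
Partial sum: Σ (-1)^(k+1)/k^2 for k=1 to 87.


S = 1 - 1/4 + 1/9 - 1/16 + 1/25 - 1/36 + 1/49 - 1/64 ± ...
= 0.8225
(Full series converges to +π²/12 ≈ +0.8225)

S_87 = 0.8225


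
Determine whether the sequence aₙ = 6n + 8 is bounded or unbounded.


aₙ = 6n + 8 → as n→∞, aₙ→∞
No finite upper bound exists
The sequence is UNBOUNDED

Unbounded (aₙ → ∞ as n → ∞)


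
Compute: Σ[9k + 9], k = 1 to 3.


Σ(9k+9) = 9·Σk + 9·n
= 9·6 + 9·3
= 54 + 27 = 81

Σ = 81


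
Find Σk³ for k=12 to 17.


Σₖ₌12^17 k³ = [17·18/2]² − [11·12/2]²
= 23409 − 4356 = 19053

Σk³ = 19053


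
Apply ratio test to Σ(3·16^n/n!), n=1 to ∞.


aₙ = 3·16^n/n!
a_{n+1}/aₙ = 16^(n+1)/(n+1)! × n!/16^n  (constant 3 cancels)
= 16/(n+1)
L = lim(n→∞) 16/(n+1) = 0
L < 1 → series CONVERGES

Converges (ratio test: L = 0 < 1)


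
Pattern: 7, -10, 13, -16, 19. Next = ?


Pattern: alternating sign, magnitude arithmetic (d=3)
Terms: 7, -10, 13, -16, 19
Next term = -22

Next term = -22


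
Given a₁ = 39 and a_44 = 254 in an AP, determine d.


d = (aₙ - a₁)/(n-1)
= (254 - 39)/(44-1)
= 215/43 = 5

d = 5


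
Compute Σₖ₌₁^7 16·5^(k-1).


Sₙ = 16×(5^7 - 1)/(5 - 1)
= 16×(78125 - 1)/4
= 16×78124/4
= 312496

S_7 = 312496


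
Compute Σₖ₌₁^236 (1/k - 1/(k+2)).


Telescoping with gap 2: two head and two tail terms survive.
= (1 + 1/2) - (1/237 + 1/238)
= 3/2 - 1/237 - 1/238 = 42067/28203

Sum = 42067/28203


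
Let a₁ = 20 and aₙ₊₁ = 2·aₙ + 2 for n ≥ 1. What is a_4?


Computing step by step:
a_1 = 20
a_2 = 42
a_3 = 86
a_4 = 174


a_4 = 174


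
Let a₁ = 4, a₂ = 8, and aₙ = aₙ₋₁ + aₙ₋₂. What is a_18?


Computing iteratively: 4, 8, 12, 20, 32, 52, 84, 136, 220, 356, 576, 932, ...
a_18 = 16724

a_18 = 16724


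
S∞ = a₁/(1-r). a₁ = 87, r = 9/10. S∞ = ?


S∞ = a₁/(1-r) = 87/(1 - 9/10)
= 87/(1/10)
= 870

S∞ = 870


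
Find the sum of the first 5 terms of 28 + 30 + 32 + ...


aₙ = 28 + (5-1)×2 = 36
Sₙ = n(a₁+aₙ)/2 = 5×(28+36)/2
= 5×64/2 = 160

S_5 = 160


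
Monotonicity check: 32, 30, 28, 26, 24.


Differences: -2, -2, -2, -2
All differences < 0 → strictly DECREASING

Monotonically decreasing


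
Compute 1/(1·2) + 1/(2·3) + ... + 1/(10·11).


1/(k(k+1)) = 1/k - 1/(k+1) (partial fractions)
Telescoping: Σ = 1 - 1/11 = 10/11

Sum = 10/11


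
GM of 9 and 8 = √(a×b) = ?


GM = √(9×8) = √72 = 8.4853

GM = 8.4853


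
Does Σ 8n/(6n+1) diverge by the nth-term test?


lim(n→∞) 8n/(6n+1) = 8/6 = 4/3  (divide numerator and denominator by n)
lim aₙ = 4/3 ≠ 0 → series DIVERGES

Diverges (lim aₙ = 4/3 ≠ 0)


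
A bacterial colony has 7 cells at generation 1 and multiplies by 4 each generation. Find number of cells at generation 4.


aₙ = a₁·r^(n-1)
= 7×4^3
= 7×64
= 448

a_4 = 448


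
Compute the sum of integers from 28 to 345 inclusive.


Σₖ₌28^345 k = Σₖ₌₁^345 k − Σₖ₌₁^27 k
= 345·346/2 − 27·28/2
= 59685 − 378 = 59307

Σk = 59307


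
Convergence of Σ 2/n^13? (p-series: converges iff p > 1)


p-series test: Σ c/n^p converges if p > 1, diverges if p ≤ 1 (constant c > 0 doesn't affect convergence).
p = 13
13 > 1 → CONVERGES

Converges (p = 13 > 1)


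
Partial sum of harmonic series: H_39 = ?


H_39 = 1/1 + 1/2 + 1/3 + ... + 1/39
= 2066035355155033/485721041551200
≈ 4.2535

H_39 = 2066035355155033/485721041551200 ≈ 4.2535


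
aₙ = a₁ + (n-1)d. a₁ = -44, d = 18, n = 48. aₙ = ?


aₙ = a₁ + (n-1)d
= -44 + (48-1)×18
= -44 + 846
= 802

a_48 = 802


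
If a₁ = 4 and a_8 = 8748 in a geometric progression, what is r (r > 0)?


r^(n-1) = aₙ/a₁
r^7 = 8748/4 = 2187
r = 2187^(1/7)
= 3

r = 3


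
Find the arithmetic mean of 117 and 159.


AM = (117 + 159)/2 = 276/2 = 138

AM = 138


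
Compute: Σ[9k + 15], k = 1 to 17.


Σ(9k+15) = 9·Σk + 15·n
= 9·153 + 15·17
= 1377 + 255 = 1632

Σ = 1632


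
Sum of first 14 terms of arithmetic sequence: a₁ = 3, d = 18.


aₙ = 3 + (14-1)×18 = 237
Sₙ = n(a₁+aₙ)/2 = 14×(3+237)/2
= 14×240/2 = 1680

S_14 = 1680


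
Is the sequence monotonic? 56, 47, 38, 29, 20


Differences: -9, -9, -9, -9
All differences < 0 → strictly DECREASING

Monotonically decreasing


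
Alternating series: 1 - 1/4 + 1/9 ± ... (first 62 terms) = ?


S = 1 - 1/4 + 1/9 - 1/16 + 1/25 - 1/36 + 1/49 - 1/64 ± ...
= 0.8223
(Full series converges to +π²/12 ≈ +0.8225)

S_62 = 0.8223


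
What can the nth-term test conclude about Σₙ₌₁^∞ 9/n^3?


lim(n→∞) 9/n^3 = 0
lim aₙ = 0 → nth-term test is INCONCLUSIVE
(Need other tests; this is actually a convergent p-series with p=3 > 1)

Inconclusive (lim aₙ = 0; need another test)


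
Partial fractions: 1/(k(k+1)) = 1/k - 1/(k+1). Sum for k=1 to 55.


1/(k(k+1)) = 1/k - 1/(k+1) (partial fractions)
Telescoping: Σ = 1 - 1/56 = 55/56

Sum = 55/56


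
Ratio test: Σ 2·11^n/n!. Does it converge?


aₙ = 2·11^n/n!
a_{n+1}/aₙ = 11^(n+1)/(n+1)! × n!/11^n  (constant 2 cancels)
= 11/(n+1)
L = lim(n→∞) 11/(n+1) = 0
L < 1 → series CONVERGES

Converges (ratio test: L = 0 < 1)


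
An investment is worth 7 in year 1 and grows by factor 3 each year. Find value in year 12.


aₙ = a₁·r^(n-1)
= 7×3^11
= 7×177147
= 1240029

a_12 = 1240029


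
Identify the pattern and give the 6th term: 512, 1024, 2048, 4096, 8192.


Pattern: powers of 2: 2ⁿ
Terms: 512, 1024, 2048, 4096, 8192
Next term = 16384

Next term = 16384


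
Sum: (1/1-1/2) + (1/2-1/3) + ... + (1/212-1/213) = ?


Telescoping: adjacent terms cancel.
= 1/1 - 1/213
= 1 - 1/213 = 212/213

Sum = 212/213


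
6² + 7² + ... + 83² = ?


Σₖ₌6^83 k² = Σₖ₌₁^83 k² − Σₖ₌₁^5 k²
= 83·84·167/6 − 5·6·11/6
= 194054 − 55 = 193999

Σk² = 193999


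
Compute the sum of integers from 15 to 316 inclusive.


Σₖ₌15^316 k = Σₖ₌₁^316 k − Σₖ₌₁^14 k
= 316·317/2 − 14·15/2
= 50086 − 105 = 49981

Σk = 49981


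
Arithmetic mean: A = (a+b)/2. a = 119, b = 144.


AM = (119 + 144)/2 = 263/2 = 131.5

AM = 131.5


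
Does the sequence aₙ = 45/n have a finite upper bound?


a₁ = 45, a₂ = 45/2, a₃ = 45/3, ...
0 < aₙ ≤ 45 for all n ≥ 1
Lower bound: 0, Upper bound: 45
The sequence IS bounded

Bounded (0 < aₙ ≤ 45)


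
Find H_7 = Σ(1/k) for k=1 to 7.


H_7 = 1/1 + 1/2 + 1/3 + 1/4 + 1/5 + 1/6 + 1/7
= 363/140
≈ 2.5929

H_7 = 363/140 ≈ 2.5929


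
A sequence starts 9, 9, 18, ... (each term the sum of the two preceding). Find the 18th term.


Computing iteratively: 9, 9, 18, 27, 45, 72, 117, 189, 306, 495, 801, 1296, ...
a_18 = 23256

a_18 = 23256


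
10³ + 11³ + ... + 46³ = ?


Σₖ₌10^46 k³ = [46·47/2]² − [9·10/2]²
= 1168561 − 2025 = 1166536

Σk³ = 1166536


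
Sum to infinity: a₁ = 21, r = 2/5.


S∞ = a₁/(1-r) = 21/(1 - 2/5)
= 21/(3/5)
= 35

S∞ = 35


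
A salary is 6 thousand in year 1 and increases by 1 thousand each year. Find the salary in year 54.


aₙ = a₁ + (n-1)d
= 6 + (54-1)×1
= 6 + 53
= 59

a_54 = 59


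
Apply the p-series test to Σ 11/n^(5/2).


p-series test: Σ c/n^p converges if p > 1, diverges if p ≤ 1 (constant c > 0 doesn't affect convergence).
p = 5/2
5/2 > 1 → CONVERGES

Converges (p = 5/2 > 1)


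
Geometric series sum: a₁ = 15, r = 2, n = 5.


Sₙ = 15×(2^5 - 1)/(2 - 1)
= 15×(32 - 1)/1
= 15×31/1
= 465

S_5 = 465


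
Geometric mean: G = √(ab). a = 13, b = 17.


GM = √(13×17) = √221 = 14.8661

GM = 14.8661


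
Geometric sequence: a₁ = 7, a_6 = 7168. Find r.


r^(n-1) = aₙ/a₁
r^5 = 7168/7 = 1024
r = 1024^(1/5)
= 4

r = 4


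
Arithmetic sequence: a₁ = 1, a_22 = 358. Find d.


d = (aₙ - a₁)/(n-1)
= (358 - 1)/(22-1)
= 357/21 = 17

d = 17


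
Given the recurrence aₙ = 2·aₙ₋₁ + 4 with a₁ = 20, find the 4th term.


Computing step by step:
a_1 = 20
a_2 = 44
a_3 = 92
a_4 = 188


a_4 = 188


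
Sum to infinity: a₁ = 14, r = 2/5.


S∞ = a₁/(1-r) = 14/(1 - 2/5)
= 14/(3/5)
= 70/3

S∞ = 70/3


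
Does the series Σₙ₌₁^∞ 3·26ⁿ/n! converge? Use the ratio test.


aₙ = 3·26^n/n!
a_{n+1}/aₙ = 26^(n+1)/(n+1)! × n!/26^n  (constant 3 cancels)
= 26/(n+1)
L = lim(n→∞) 26/(n+1) = 0
L < 1 → series CONVERGES

Converges (ratio test: L = 0 < 1)


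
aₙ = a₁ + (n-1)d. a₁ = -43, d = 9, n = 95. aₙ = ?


aₙ = a₁ + (n-1)d
= -43 + (95-1)×9
= -43 + 846
= 803

a_95 = 803


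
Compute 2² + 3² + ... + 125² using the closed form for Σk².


Σₖ₌2^125 k² = Σₖ₌₁^125 k² − Σₖ₌₁^1 k²
= 125·126·251/6 − 1·2·3/6
= 658875 − 1 = 658874

Σk² = 658874


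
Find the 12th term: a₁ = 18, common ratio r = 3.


aₙ = a₁·r^(n-1)
= 18×3^11
= 18×177147
= 3188646

a_12 = 3188646


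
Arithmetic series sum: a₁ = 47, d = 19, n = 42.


aₙ = 47 + (42-1)×19 = 826
Sₙ = n(a₁+aₙ)/2 = 42×(47+826)/2
= 42×873/2 = 18333

S_42 = 18333


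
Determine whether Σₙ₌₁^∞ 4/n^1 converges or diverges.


p-series test: Σ c/n^p converges if p > 1, diverges if p ≤ 1 (constant c > 0 doesn't affect convergence).
p = 1
1 ≤ 1 → DIVERGES

Diverges (p = 1 ≤ 1)


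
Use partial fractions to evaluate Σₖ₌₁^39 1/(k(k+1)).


1/(k(k+1)) = 1/k - 1/(k+1) (partial fractions)
Telescoping: Σ = 1 - 1/40 = 39/40

Sum = 39/40


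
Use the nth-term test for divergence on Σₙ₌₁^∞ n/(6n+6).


lim(n→∞) n/(6n+6) = 1/6 = 1/6  (divide numerator and denominator by n)
lim aₙ = 1/6 ≠ 0 → series DIVERGES

Diverges (lim aₙ = 1/6 ≠ 0)


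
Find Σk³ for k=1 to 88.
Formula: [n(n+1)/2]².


n(n+1)/2 = 88×89/2 = 3916
Σk³ = 3916² = 15335056

Σk³ = 15335056


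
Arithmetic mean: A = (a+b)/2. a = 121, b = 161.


AM = (121 + 161)/2 = 282/2 = 141

AM = 141


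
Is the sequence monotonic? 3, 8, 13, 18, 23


Differences: 5, 5, 5, 5
All differences > 0 → strictly INCREASING

Monotonically increasing


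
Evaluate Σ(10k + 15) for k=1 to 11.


Σ(10k+15) = 10·Σk + 15·n
= 10·66 + 15·11
= 660 + 165 = 825

Σ = 825


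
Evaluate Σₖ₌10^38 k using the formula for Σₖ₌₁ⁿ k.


Σₖ₌10^38 k = Σₖ₌₁^38 k − Σₖ₌₁^9 k
= 38·39/2 − 9·10/2
= 741 − 45 = 696

Σk = 696


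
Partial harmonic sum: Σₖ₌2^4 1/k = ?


Σₖ₌2^4 1/k = 1/2 + 1/3 + 1/4
= 13/12
≈ 1.0833

Sum = 13/12 ≈ 1.0833


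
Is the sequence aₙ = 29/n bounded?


a₁ = 29, a₂ = 29/2, a₃ = 29/3, ...
0 < aₙ ≤ 29 for all n ≥ 1
Lower bound: 0, Upper bound: 29
The sequence IS bounded

Bounded (0 < aₙ ≤ 29)


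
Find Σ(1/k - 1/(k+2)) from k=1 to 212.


Telescoping with gap 2: two head and two tail terms survive.
= (1 + 1/2) - (1/213 + 1/214)
= 3/2 - 1/213 - 1/214 = 33973/22791

Sum = 33973/22791


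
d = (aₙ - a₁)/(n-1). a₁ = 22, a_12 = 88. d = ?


d = (aₙ - a₁)/(n-1)
= (88 - 22)/(12-1)
= 66/11 = 6

d = 6


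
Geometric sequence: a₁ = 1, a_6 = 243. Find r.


r^(n-1) = aₙ/a₁
r^5 = 243/1 = 243
r = 243^(1/5)
= 3

r = 3


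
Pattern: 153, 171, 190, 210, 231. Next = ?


Pattern: triangular numbers: n(n+1)/2
Terms: 153, 171, 190, 210, 231
Next term = 253

Next term = 253


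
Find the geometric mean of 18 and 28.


GM = √(18×28) = √504 = 22.4499

GM = 22.4499


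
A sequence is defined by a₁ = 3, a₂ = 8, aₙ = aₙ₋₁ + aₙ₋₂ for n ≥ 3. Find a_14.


Computing iteratively: 3, 8, 11, 19, 30, 49, 79, 128, 207, 335, 542, 877, ...
a_14 = 2296

a_14 = 2296


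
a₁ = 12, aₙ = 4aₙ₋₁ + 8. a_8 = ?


Computing step by step:
a_1 = 12
a_2 = 56
a_3 = 232
a_4 = 936
a_5 = 3752
a_6 = 15016
a_7 = 60072
a_8 = 240296


a_8 = 240296


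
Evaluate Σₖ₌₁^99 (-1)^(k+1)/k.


S = 1 - 1/2 + 1/3 - 1/4 + 1/5 - 1/6 + 1/7 - 1/8 ± ...
= 0.6982
(Full series converges to +ln(2) ≈ +0.6931)

S_99 = 0.6982


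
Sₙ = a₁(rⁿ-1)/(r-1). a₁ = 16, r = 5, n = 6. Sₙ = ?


Sₙ = 16×(5^6 - 1)/(5 - 1)
= 16×(15625 - 1)/4
= 16×15624/4
= 62496

S_6 = 62496


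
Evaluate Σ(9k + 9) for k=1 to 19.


Σ(9k+9) = 9·Σk + 9·n
= 9·190 + 9·19
= 1710 + 171 = 1881

Σ = 1881


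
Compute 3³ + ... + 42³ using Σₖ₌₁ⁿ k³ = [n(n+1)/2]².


Σₖ₌3^42 k³ = [42·43/2]² − [2·3/2]²
= 815409 − 9 = 815400

Σk³ = 815400


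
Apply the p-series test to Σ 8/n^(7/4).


p-series test: Σ c/n^p converges if p > 1, diverges if p ≤ 1 (constant c > 0 doesn't affect convergence).
p = 7/4
7/4 > 1 → CONVERGES

Converges (p = 7/4 > 1)


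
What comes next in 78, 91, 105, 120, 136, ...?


Pattern: triangular numbers: n(n+1)/2
Terms: 78, 91, 105, 120, 136
Next term = 153

Next term = 153


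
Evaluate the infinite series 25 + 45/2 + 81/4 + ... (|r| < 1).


S∞ = a₁/(1-r) = 25/(1 - 9/10)
= 25/(1/10)
= 250

S∞ = 250


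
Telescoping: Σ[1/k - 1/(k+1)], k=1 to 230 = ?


Telescoping: adjacent terms cancel.
= 1/1 - 1/231
= 1 - 1/231 = 230/231

Sum = 230/231


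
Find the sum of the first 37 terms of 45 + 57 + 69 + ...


aₙ = 45 + (37-1)×12 = 477
Sₙ = n(a₁+aₙ)/2 = 37×(45+477)/2
= 37×522/2 = 9657

S_37 = 9657


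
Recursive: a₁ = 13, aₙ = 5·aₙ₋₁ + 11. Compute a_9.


Computing step by step:
a_1 = 13
a_2 = 76
a_3 = 391
a_4 = 1966
a_5 = 9841
a_6 = 49216
a_7 = 246091
a_8 = 1230466
a_9 = 6152341


a_9 = 6152341


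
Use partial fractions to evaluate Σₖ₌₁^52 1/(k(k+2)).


1/(k(k+2)) = (1/2)·(1/k - 1/(k+2)) (partial fractions)
Telescoping: Σ = (1/2)·(1 + 1/2 - 1/53 - 1/54) = 2093/2862

Sum = 2093/2862


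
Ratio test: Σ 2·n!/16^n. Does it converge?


aₙ = 2·n!/16^n
a_{n+1}/aₙ = (n+1)!/16^(n+1) × 16^n/n!  (constant 2 cancels)
= (n+1)/16
L = lim(n→∞) (n+1)/16 = ∞
L > 1 → series DIVERGES

Diverges (ratio test: L = ∞ > 1)


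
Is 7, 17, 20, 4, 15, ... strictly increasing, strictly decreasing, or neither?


Differences: 10, 3, -16, 11
Difference at position 1 is +10 (> 0) but position 3 is -16 (< 0) — sequence both rises and falls
→ NOT monotonic

Not monotonic


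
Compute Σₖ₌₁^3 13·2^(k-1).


Sₙ = 13×(2^3 - 1)/(2 - 1)
= 13×(8 - 1)/1
= 13×7/1
= 91

S_3 = 91


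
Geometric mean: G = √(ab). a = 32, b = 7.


GM = √(32×7) = √224 = 14.9666

GM = 14.9666


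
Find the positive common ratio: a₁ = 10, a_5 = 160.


r^(n-1) = aₙ/a₁
r^4 = 160/10 = 16
r = 16^(1/4)
= ±2; taking r > 0 gives r = 2

r = 2


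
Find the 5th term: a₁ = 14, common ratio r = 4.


aₙ = a₁·r^(n-1)
= 14×4^4
= 14×256
= 3584

a_5 = 3584


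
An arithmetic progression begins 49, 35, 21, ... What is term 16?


aₙ = a₁ + (n-1)d
= 49 + (16-1)×-14
= 49 - 210
= -161

a_16 = -161


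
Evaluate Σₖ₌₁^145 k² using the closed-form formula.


n = 145
n(n+1)(2n+1)/6 = 145×146×291/6
= 6160470/6 = 1026745

Σk² = 1026745


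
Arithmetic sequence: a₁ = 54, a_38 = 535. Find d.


d = (aₙ - a₁)/(n-1)
= (535 - 54)/(38-1)
= 481/37 = 13

d = 13


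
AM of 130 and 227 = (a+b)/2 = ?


AM = (130 + 227)/2 = 357/2 = 178.5

AM = 178.5


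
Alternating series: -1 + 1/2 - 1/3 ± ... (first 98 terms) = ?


S = -1 + 1/2 - 1/3 + 1/4 - 1/5 + 1/6 - 1/7 + 1/8 ± ...
= -0.6881
(Full series converges to -ln(2) ≈ -0.6931)

S_98 = -0.6881


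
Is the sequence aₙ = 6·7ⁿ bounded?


aₙ = 6·7ⁿ → as n→∞, aₙ→∞ (since base 7 > 1)
No finite upper bound exists
The sequence is UNBOUNDED

Unbounded (aₙ → ∞ as n → ∞)


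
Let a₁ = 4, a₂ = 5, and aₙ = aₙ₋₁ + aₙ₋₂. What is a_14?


Computing iteratively: 4, 5, 9, 14, 23, 37, 60, 97, 157, 254, 411, 665, ...
a_14 = 1741

a_14 = 1741


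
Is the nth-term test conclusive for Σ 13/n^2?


lim(n→∞) 13/n^2 = 0
lim aₙ = 0 → nth-term test is INCONCLUSIVE
(Need other tests; this is actually a convergent p-series with p=2 > 1)

Inconclusive (lim aₙ = 0; need another test)


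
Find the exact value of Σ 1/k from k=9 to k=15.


Σₖ₌9^15 1/k = 1/9 + 1/10 + 1/11 + 1/12 + 1/13 + 1/14 + 1/15
= 21635/36036
≈ 0.6004

Sum = 21635/36036 ≈ 0.6004


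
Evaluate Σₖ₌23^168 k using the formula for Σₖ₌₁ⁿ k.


Σₖ₌23^168 k = Σₖ₌₁^168 k − Σₖ₌₁^22 k
= 168·169/2 − 22·23/2
= 14196 − 253 = 13943

Σk = 13943


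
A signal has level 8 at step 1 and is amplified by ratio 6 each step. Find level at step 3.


aₙ = a₁·r^(n-1)
= 8×6^2
= 8×36
= 288

a_3 = 288


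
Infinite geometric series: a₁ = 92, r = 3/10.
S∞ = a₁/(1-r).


S∞ = a₁/(1-r) = 92/(1 - 3/10)
= 92/(7/10)
= 920/7

S∞ = 920/7


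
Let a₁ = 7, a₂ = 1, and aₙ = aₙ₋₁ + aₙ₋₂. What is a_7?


Computing iteratively: 7, 1, 8, 9, 17, 26, 43
a_7 = 43

a_7 = 43


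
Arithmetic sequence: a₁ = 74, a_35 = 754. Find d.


d = (aₙ - a₁)/(n-1)
= (754 - 74)/(35-1)
= 680/34 = 20

d = 20


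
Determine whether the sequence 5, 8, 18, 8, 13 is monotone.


Differences: 3, 10, -10, 5
Difference at position 1 is +3 (> 0) but position 3 is -10 (< 0) — sequence both rises and falls
→ NOT monotonic

Not monotonic


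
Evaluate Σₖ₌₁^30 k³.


n(n+1)/2 = 30×31/2 = 465
Σk³ = 465² = 216225

Σk³ = 216225


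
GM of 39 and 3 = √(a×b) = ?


GM = √(39×3) = √117 = 10.8167

GM = 10.8167


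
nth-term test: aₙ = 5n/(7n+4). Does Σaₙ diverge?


lim(n→∞) 5n/(7n+4) = 5/7 = 5/7  (divide numerator and denominator by n)
lim aₙ = 5/7 ≠ 0 → series DIVERGES

Diverges (lim aₙ = 5/7 ≠ 0)


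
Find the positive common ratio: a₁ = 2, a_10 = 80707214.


r^(n-1) = aₙ/a₁
r^9 = 80707214/2 = 40353607
r = 40353607^(1/9)
= 7

r = 7


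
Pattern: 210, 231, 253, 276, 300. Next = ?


Pattern: triangular numbers: n(n+1)/2
Terms: 210, 231, 253, 276, 300
Next term = 325

Next term = 325


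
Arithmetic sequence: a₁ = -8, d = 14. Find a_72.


aₙ = a₁ + (n-1)d
= -8 + (72-1)×14
= -8 + 994
= 986

a_72 = 986


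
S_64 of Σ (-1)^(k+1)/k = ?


S = 1 - 1/2 + 1/3 - 1/4 + 1/5 - 1/6 + 1/7 - 1/8 ± ...
= 0.6854
(Full series converges to +ln(2) ≈ +0.6931)

S_64 = 0.6854


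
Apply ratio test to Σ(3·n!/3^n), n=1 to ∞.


aₙ = 3·n!/3^n
a_{n+1}/aₙ = (n+1)!/3^(n+1) × 3^n/n!  (constant 3 cancels)
= (n+1)/3
L = lim(n→∞) (n+1)/3 = ∞
L > 1 → series DIVERGES

Diverges (ratio test: L = ∞ > 1)


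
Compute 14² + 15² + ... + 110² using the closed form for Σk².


Σₖ₌14^110 k² = Σₖ₌₁^110 k² − Σₖ₌₁^13 k²
= 110·111·221/6 − 13·14·27/6
= 449735 − 819 = 448916

Σk² = 448916


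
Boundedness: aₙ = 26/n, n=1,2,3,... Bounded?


a₁ = 26, a₂ = 26/2, a₃ = 26/3, ...
0 < aₙ ≤ 26 for all n ≥ 1
Lower bound: 0, Upper bound: 26
The sequence IS bounded

Bounded (0 < aₙ ≤ 26)


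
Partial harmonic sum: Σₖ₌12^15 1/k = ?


Σₖ₌12^15 1/k = 1/12 + 1/13 + 1/14 + 1/15
= 543/1820
≈ 0.2984

Sum = 543/1820 ≈ 0.2984


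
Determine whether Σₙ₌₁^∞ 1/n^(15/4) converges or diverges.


p-series test: Σ c/n^p converges if p > 1, diverges if p ≤ 1 (constant c > 0 doesn't affect convergence).
p = 15/4
15/4 > 1 → CONVERGES

Converges (p = 15/4 > 1)


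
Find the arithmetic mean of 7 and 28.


AM = (7 + 28)/2 = 35/2 = 17.5

AM = 17.5


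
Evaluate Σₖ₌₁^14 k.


n(n+1)/2 = 14×15/2 = 210/2 = 105

Σk = 105


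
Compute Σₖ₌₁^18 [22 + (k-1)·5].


aₙ = 22 + (18-1)×5 = 107
Sₙ = n(a₁+aₙ)/2 = 18×(22+107)/2
= 18×129/2 = 1161

S_18 = 1161


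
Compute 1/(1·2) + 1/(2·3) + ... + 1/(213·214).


1/(k(k+1)) = 1/k - 1/(k+1) (partial fractions)
Telescoping: Σ = 1 - 1/214 = 213/214

Sum = 213/214


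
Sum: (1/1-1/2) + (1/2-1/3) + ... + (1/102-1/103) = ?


Telescoping: adjacent terms cancel.
= 1/1 - 1/103
= 1 - 1/103 = 102/103

Sum = 102/103


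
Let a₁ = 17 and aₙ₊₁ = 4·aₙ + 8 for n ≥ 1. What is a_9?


Computing step by step:
a_1 = 17
a_2 = 76
a_3 = 312
a_4 = 1256
a_5 = 5032
a_6 = 20136
a_7 = 80552
a_8 = 322216
a_9 = 1288872


a_9 = 1288872


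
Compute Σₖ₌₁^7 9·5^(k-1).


Sₙ = 9×(5^7 - 1)/(5 - 1)
= 9×(78125 - 1)/4
= 9×78124/4
= 175779

S_7 = 175779


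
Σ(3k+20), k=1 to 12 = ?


Σ(3k+20) = 3·Σk + 20·n
= 3·78 + 20·12
= 234 + 240 = 474

Σ = 474


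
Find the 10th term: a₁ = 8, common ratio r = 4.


aₙ = a₁·r^(n-1)
= 8×4^9
= 8×262144
= 2097152

a_10 = 2097152


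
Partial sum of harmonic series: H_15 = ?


H_15 = 1/1 + 1/2 + 1/3 + ... + 1/15
= 1195757/360360
≈ 3.3182

H_15 = 1195757/360360 ≈ 3.3182


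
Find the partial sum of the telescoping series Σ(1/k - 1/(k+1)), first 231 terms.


Telescoping: adjacent terms cancel.
= 1/1 - 1/232
= 1 - 1/232 = 231/232

Sum = 231/232


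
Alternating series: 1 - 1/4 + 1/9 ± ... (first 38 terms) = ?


S = 1 - 1/4 + 1/9 - 1/16 + 1/25 - 1/36 + 1/49 - 1/64 ± ...
= 0.8221
(Full series converges to +π²/12 ≈ +0.8225)

S_38 = 0.8221


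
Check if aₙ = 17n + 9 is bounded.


aₙ = 17n + 9 → as n→∞, aₙ→∞
No finite upper bound exists
The sequence is UNBOUNDED

Unbounded (aₙ → ∞ as n → ∞)


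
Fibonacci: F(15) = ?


Fibonacci sequence: 1, 1, 2, 3, 5, 8, 13, 21, 34, 55, 89, ...
F(15) = 610

F(15) = 610


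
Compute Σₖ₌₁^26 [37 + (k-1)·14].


aₙ = 37 + (26-1)×14 = 387
Sₙ = n(a₁+aₙ)/2 = 26×(37+387)/2
= 26×424/2 = 5512

S_26 = 5512


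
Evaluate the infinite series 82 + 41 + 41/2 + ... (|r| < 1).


S∞ = a₁/(1-r) = 82/(1 - 1/2)
= 82/(1/2)
= 164

S∞ = 164


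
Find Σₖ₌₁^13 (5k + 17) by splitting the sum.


Σ(5k+17) = 5·Σk + 17·n
= 5·91 + 17·13
= 455 + 221 = 676

Σ = 676


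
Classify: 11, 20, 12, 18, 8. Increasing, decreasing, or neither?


Differences: 9, -8, 6, -10
Difference at position 1 is +9 (> 0) but position 2 is -8 (< 0) — sequence both rises and falls
→ NOT monotonic

Not monotonic


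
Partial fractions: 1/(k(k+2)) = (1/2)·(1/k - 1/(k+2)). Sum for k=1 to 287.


1/(k(k+2)) = (1/2)·(1/k - 1/(k+2)) (partial fractions)
Telescoping: Σ = (1/2)·(1 + 1/2 - 1/288 - 1/289) = 124271/166464

Sum = 124271/166464


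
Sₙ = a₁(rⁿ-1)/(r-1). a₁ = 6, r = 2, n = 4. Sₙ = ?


Sₙ = 6×(2^4 - 1)/(2 - 1)
= 6×(16 - 1)/1
= 6×15/1
= 90

S_4 = 90


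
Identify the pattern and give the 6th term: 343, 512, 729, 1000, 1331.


Pattern: perfect cubes: n³
Terms: 343, 512, 729, 1000, 1331
Next term = 1728

Next term = 1728


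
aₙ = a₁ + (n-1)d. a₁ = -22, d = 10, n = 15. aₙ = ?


aₙ = a₁ + (n-1)d
= -22 + (15-1)×10
= -22 + 140
= 118

a_15 = 118


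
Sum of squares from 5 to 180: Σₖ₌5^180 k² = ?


Σₖ₌5^180 k² = Σₖ₌₁^180 k² − Σₖ₌₁^4 k²
= 180·181·361/6 − 4·5·9/6
= 1960230 − 30 = 1960200

Σk² = 1960200


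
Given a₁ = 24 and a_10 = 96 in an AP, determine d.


d = (aₙ - a₁)/(n-1)
= (96 - 24)/(10-1)
= 72/9 = 8

d = 8


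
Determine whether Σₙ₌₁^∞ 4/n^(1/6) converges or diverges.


p-series test: Σ c/n^p converges if p > 1, diverges if p ≤ 1 (constant c > 0 doesn't affect convergence).
p = 1/6
1/6 ≤ 1 → DIVERGES

Diverges (p = 1/6 ≤ 1)


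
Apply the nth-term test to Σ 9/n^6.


lim(n→∞) 9/n^6 = 0
lim aₙ = 0 → nth-term test is INCONCLUSIVE
(Need other tests; this is actually a convergent p-series with p=6 > 1)

Inconclusive (lim aₙ = 0; need another test)


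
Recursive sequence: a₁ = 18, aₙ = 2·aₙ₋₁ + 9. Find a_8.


Computing step by step:
a_1 = 18
a_2 = 45
a_3 = 99
a_4 = 207
a_5 = 423
a_6 = 855
a_7 = 1719
a_8 = 3447


a_8 = 3447


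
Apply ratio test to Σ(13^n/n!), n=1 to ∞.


aₙ = 13^n/n!
a_{n+1}/aₙ = 13^(n+1)/(n+1)! × n!/13^n
= 13/(n+1)
L = lim(n→∞) 13/(n+1) = 0
L < 1 → series CONVERGES

Converges (ratio test: L = 0 < 1)


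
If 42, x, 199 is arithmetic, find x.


AM = (42 + 199)/2 = 241/2 = 120.5

AM = 120.5


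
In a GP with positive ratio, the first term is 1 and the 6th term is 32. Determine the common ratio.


r^(n-1) = aₙ/a₁
r^5 = 32/1 = 32
r = 32^(1/5)
= 2

r = 2


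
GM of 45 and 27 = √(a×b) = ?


GM = √(45×27) = √1215 = 34.8569

GM = 34.8569


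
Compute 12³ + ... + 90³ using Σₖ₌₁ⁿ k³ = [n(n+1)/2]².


Σₖ₌12^90 k³ = [90·91/2]² − [11·12/2]²
= 16769025 − 4356 = 16764669

Σk³ = 16764669


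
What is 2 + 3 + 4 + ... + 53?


Σₖ₌2^53 k = Σₖ₌₁^53 k − Σₖ₌₁^1 k
= 53·54/2 − 1·2/2
= 1431 − 1 = 1430

Σk = 1430


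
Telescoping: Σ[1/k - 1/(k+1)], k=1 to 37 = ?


Telescoping: adjacent terms cancel.
= 1/1 - 1/38
= 1 - 1/38 = 37/38

Sum = 37/38


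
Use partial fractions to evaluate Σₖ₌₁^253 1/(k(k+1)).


1/(k(k+1)) = 1/k - 1/(k+1) (partial fractions)
Telescoping: Σ = 1 - 1/254 = 253/254

Sum = 253/254


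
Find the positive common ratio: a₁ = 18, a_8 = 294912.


r^(n-1) = aₙ/a₁
r^7 = 294912/18 = 16384
r = 16384^(1/7)
= 4

r = 4


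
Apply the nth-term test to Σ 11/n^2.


lim(n→∞) 11/n^2 = 0
lim aₙ = 0 → nth-term test is INCONCLUSIVE
(Need other tests; this is actually a convergent p-series with p=2 > 1)

Inconclusive (lim aₙ = 0; need another test)


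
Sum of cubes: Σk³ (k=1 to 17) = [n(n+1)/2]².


n(n+1)/2 = 17×18/2 = 153
Σk³ = 153² = 23409

Σk³ = 23409


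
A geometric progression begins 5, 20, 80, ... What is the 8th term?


aₙ = a₁·r^(n-1)
= 5×4^7
= 5×16384
= 81920

a_8 = 81920


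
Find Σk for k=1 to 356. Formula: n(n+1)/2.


n(n+1)/2 = 356×357/2 = 127092/2 = 63546

Σk = 63546


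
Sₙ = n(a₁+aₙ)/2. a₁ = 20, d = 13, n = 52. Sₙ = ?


aₙ = 20 + (52-1)×13 = 683
Sₙ = n(a₁+aₙ)/2 = 52×(20+683)/2
= 52×703/2 = 18278

S_52 = 18278


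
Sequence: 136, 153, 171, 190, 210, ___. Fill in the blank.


Pattern: triangular numbers: n(n+1)/2
Terms: 136, 153, 171, 190, 210
Next term = 231

Next term = 231


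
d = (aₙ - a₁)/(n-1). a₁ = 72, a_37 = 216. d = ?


d = (aₙ - a₁)/(n-1)
= (216 - 72)/(37-1)
= 144/36 = 4

d = 4


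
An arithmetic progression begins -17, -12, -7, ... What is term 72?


aₙ = a₁ + (n-1)d
= -17 + (72-1)×5
= -17 + 355
= 338

a_72 = 338


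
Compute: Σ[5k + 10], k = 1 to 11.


Σ(5k+10) = 5·Σk + 10·n
= 5·66 + 10·11
= 330 + 110 = 440

Σ = 440


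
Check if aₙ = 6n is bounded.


aₙ = 6n → as n→∞, aₙ→∞
No finite upper bound exists
The sequence is UNBOUNDED

Unbounded (aₙ → ∞ as n → ∞)


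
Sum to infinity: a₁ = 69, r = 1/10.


S∞ = a₁/(1-r) = 69/(1 - 1/10)
= 69/(9/10)
= 230/3

S∞ = 230/3


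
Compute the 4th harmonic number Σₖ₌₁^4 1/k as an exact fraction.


H_4 = 1/1 + 1/2 + 1/3 + 1/4
= 25/12
≈ 2.0833

H_4 = 25/12 ≈ 2.0833


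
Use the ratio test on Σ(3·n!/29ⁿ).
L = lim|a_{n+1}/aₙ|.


aₙ = 3·n!/29^n
a_{n+1}/aₙ = (n+1)!/29^(n+1) × 29^n/n!  (constant 3 cancels)
= (n+1)/29
L = lim(n→∞) (n+1)/29 = ∞
L > 1 → series DIVERGES

Diverges (ratio test: L = ∞ > 1)


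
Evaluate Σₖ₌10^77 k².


Σₖ₌10^77 k² = Σₖ₌₁^77 k² − Σₖ₌₁^9 k²
= 77·78·155/6 − 9·10·19/6
= 155155 − 285 = 154870

Σk² = 154870


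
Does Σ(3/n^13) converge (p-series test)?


p-series test: Σ c/n^p converges if p > 1, diverges if p ≤ 1 (constant c > 0 doesn't affect convergence).
p = 13
13 > 1 → CONVERGES

Converges (p = 13 > 1)


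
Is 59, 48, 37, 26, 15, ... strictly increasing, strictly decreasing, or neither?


Differences: -11, -11, -11, -11
All differences < 0 → strictly DECREASING

Monotonically decreasing


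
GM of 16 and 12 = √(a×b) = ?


GM = √(16×12) = √192 = 13.8564

GM = 13.8564


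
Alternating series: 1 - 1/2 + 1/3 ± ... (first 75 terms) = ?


S = 1 - 1/2 + 1/3 - 1/4 + 1/5 - 1/6 + 1/7 - 1/8 ± ...
= 0.6998
(Full series converges to +ln(2) ≈ +0.6931)

S_75 = 0.6998


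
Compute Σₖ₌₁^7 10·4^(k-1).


Sₙ = 10×(4^7 - 1)/(4 - 1)
= 10×(16384 - 1)/3
= 10×16383/3
= 54610

S_7 = 54610


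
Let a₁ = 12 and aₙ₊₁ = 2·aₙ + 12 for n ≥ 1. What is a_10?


Computing step by step:
a_1 = 12
a_2 = 36
a_3 = 84
a_4 = 180
a_5 = 372
a_6 = 756
a_7 = 1524
a_8 = 3060
a_9 = 6132
a_10 = 12276


a_10 = 12276


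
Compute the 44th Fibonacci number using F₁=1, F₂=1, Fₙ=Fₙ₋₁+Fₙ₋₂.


Fibonacci sequence: 1, 1, 2, 3, 5, 8, 13, 21, 34, 55, 89, ...
F(44) = 701408733

F(44) = 701408733


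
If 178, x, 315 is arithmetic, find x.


AM = (178 + 315)/2 = 493/2 = 246.5

AM = 246.5


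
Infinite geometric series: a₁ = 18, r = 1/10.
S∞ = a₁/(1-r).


S∞ = a₁/(1-r) = 18/(1 - 1/10)
= 18/(9/10)
= 20

S∞ = 20


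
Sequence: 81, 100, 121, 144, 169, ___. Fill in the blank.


Pattern: perfect squares: n²
Terms: 81, 100, 121, 144, 169
Next term = 196

Next term = 196


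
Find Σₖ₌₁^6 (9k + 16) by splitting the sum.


Σ(9k+16) = 9·Σk + 16·n
= 9·21 + 16·6
= 189 + 96 = 285

Σ = 285


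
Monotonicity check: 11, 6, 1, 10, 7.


Differences: -5, -5, 9, -3
Difference at position 3 is +9 (> 0) but position 1 is -5 (< 0) — sequence both rises and falls
→ NOT monotonic

Not monotonic


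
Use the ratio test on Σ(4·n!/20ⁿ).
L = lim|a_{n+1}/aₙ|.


aₙ = 4·n!/20^n
a_{n+1}/aₙ = (n+1)!/20^(n+1) × 20^n/n!  (constant 4 cancels)
= (n+1)/20
L = lim(n→∞) (n+1)/20 = ∞
L > 1 → series DIVERGES

Diverges (ratio test: L = ∞ > 1)


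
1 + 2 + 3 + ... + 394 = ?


n(n+1)/2 = 394×395/2 = 155630/2 = 77815

Σk = 77815


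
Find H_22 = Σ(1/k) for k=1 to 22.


H_22 = 1/1 + 1/2 + 1/3 + ... + 1/22
= 19093197/5173168
≈ 3.6908

H_22 = 19093197/5173168 ≈ 3.6908


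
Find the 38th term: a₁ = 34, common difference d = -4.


aₙ = a₁ + (n-1)d
= 34 + (38-1)×-4
= 34 - 148
= -114

a_38 = -114


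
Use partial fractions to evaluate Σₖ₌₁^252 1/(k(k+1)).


1/(k(k+1)) = 1/k - 1/(k+1) (partial fractions)
Telescoping: Σ = 1 - 1/253 = 252/253

Sum = 252/253


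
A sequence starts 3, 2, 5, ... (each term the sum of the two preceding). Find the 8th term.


Computing iteratively: 3, 2, 5, 7, 12, 19, 31, 50
a_8 = 50

a_8 = 50


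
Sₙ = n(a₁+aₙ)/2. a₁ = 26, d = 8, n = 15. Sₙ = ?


aₙ = 26 + (15-1)×8 = 138
Sₙ = n(a₁+aₙ)/2 = 15×(26+138)/2
= 15×164/2 = 1230

S_15 = 1230


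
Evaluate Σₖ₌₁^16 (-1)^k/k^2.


S = -1 + 1/4 - 1/9 + 1/16 - 1/25 + 1/36 - 1/49 + 1/64 ± ...
= -0.8206
(Full series converges to -π²/12 ≈ -0.8225)

S_16 = -0.8206


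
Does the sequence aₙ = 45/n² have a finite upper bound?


a₁ = 45, a₂ = 45/4, a₃ = 45/9, ...
0 < aₙ ≤ 45 for all n ≥ 1
The sequence IS bounded

Bounded (0 < aₙ ≤ 45)


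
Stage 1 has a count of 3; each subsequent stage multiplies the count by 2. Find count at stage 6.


aₙ = a₁·r^(n-1)
= 3×2^5
= 3×32
= 96

a_6 = 96


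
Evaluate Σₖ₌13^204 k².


Σₖ₌13^204 k² = Σₖ₌₁^204 k² − Σₖ₌₁^12 k²
= 204·205·409/6 − 12·13·25/6
= 2850730 − 650 = 2850080

Σk² = 2850080


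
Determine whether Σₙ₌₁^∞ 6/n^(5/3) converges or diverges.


p-series test: Σ c/n^p converges if p > 1, diverges if p ≤ 1 (constant c > 0 doesn't affect convergence).
p = 5/3
5/3 > 1 → CONVERGES

Converges (p = 5/3 > 1)


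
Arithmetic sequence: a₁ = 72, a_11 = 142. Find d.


d = (aₙ - a₁)/(n-1)
= (142 - 72)/(11-1)
= 70/10 = 7

d = 7


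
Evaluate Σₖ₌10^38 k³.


Σₖ₌10^38 k³ = [38·39/2]² − [9·10/2]²
= 549081 − 2025 = 547056

Σk³ = 547056


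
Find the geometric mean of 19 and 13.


GM = √(19×13) = √247 = 15.7162

GM = 15.7162


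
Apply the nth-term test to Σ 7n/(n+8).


lim(n→∞) 7n/(n+8) = 7/1 = 7  (divide numerator and denominator by n)
lim aₙ = 7 ≠ 0 → series DIVERGES

Diverges (lim aₙ = 7 ≠ 0)


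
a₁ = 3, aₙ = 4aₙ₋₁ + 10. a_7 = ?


Computing step by step:
a_1 = 3
a_2 = 22
a_3 = 98
a_4 = 402
a_5 = 1618
a_6 = 6482
a_7 = 25938


a_7 = 25938


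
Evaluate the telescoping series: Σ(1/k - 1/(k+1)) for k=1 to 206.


Telescoping: adjacent terms cancel.
= 1/1 - 1/207
= 1 - 1/207 = 206/207

Sum = 206/207


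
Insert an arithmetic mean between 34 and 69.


AM = (34 + 69)/2 = 103/2 = 51.5

AM = 51.5


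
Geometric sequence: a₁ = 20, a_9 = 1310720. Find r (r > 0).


r^(n-1) = aₙ/a₁
r^8 = 1310720/20 = 65536
r = 65536^(1/8)
= ±4; taking r > 0 gives r = 4

r = 4


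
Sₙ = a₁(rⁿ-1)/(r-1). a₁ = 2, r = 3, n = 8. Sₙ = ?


Sₙ = 2×(3^8 - 1)/(3 - 1)
= 2×(6561 - 1)/2
= 2×6560/2
= 6560

S_8 = 6560


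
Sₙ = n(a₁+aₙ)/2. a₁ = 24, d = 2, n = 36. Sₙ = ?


aₙ = 24 + (36-1)×2 = 94
Sₙ = n(a₁+aₙ)/2 = 36×(24+94)/2
= 36×118/2 = 2124

S_36 = 2124


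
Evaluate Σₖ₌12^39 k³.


Σₖ₌12^39 k³ = [39·40/2]² − [11·12/2]²
= 608400 − 4356 = 604044

Σk³ = 604044


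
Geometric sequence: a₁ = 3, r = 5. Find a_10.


aₙ = a₁·r^(n-1)
= 3×5^9
= 3×1953125
= 5859375

a_10 = 5859375


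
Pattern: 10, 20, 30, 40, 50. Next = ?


Pattern: arithmetic (d=10)
Terms: 10, 20, 30, 40, 50
Next term = 60

Next term = 60


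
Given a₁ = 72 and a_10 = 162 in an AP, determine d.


d = (aₙ - a₁)/(n-1)
= (162 - 72)/(10-1)
= 90/9 = 10

d = 10


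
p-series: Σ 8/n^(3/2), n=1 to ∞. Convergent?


p-series test: Σ c/n^p converges if p > 1, diverges if p ≤ 1 (constant c > 0 doesn't affect convergence).
p = 3/2
3/2 > 1 → CONVERGES

Converges (p = 3/2 > 1)


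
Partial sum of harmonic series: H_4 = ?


H_4 = 1/1 + 1/2 + 1/3 + 1/4
= 25/12
≈ 2.0833

H_4 = 25/12 ≈ 2.0833


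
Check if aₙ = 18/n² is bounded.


a₁ = 18, a₂ = 18/4, a₃ = 18/9, ...
0 < aₙ ≤ 18 for all n ≥ 1
The sequence IS bounded

Bounded (0 < aₙ ≤ 18)


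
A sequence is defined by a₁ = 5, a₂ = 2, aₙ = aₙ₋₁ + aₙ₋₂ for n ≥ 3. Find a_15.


Computing iteratively: 5, 2, 7, 9, 16, 25, 41, 66, 107, 173, 280, 453, ...
a_15 = 1919

a_15 = 1919


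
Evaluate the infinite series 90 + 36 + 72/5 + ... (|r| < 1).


S∞ = a₁/(1-r) = 90/(1 - 2/5)
= 90/(3/5)
= 150

S∞ = 150


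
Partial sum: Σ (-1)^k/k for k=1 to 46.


S = -1 + 1/2 - 1/3 + 1/4 - 1/5 + 1/6 - 1/7 + 1/8 ± ...
= -0.6824
(Full series converges to -ln(2) ≈ -0.6931)

S_46 = -0.6824


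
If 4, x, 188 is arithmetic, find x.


AM = (4 + 188)/2 = 192/2 = 96

AM = 96


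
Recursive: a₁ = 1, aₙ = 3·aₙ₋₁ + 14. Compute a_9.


Computing step by step:
a_1 = 1
a_2 = 17
a_3 = 65
a_4 = 209
a_5 = 641
a_6 = 1937
a_7 = 5825
a_8 = 17489
a_9 = 52481


a_9 = 52481
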